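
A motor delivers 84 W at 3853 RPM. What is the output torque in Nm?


omega = 3853 * 2*pi/60 = 403.4852 rad/s
tau = P / omega = 84 / 403.4852
= 0.2082 Nm


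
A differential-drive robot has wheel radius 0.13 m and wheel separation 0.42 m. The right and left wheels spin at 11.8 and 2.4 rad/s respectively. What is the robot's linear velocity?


vR = r*wR = 0.13*11.8 = 1.534 m/s
vL = r*wL = 0.13*2.4 = 0.312 m/s
v = (vR+vL)/2 = 0.923 m/s
omega = (vR-vL)/L = 2.9095 rad/s
linear velocity = 0.923 m/s


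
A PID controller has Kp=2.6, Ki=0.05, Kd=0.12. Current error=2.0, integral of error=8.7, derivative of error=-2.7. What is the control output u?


u = Kp*e + Ki*int(e) + Kd*de/dt
= 2.6*2.0 + 0.05*8.7 + 0.12*(-2.7)
= 5.2 + 0.435 + -0.324
= 5.311


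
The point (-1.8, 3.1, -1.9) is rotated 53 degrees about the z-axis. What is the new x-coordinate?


Rotation about z-axis: x' = x*cos(theta) - y*sin(theta)
= -1.8 * 0.6018 - 3.1 * 0.7986
= -3.559


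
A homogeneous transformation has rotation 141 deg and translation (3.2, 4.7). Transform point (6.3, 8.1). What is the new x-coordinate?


x' = cos(theta)*px - sin(theta)*py + tx
= -0.7771*6.3 - 0.6293*8.1 + 3.2
= -6.7935


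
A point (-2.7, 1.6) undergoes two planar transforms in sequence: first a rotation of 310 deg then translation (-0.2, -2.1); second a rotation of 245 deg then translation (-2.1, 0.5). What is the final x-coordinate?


After transform 1:
x1 = cos(310)*-2.7 - sin(310)*1.6 + -0.2 = -0.7099
y1 = sin(310)*-2.7 + cos(310)*1.6 + -2.1 = 0.9968
After transform 2:
x2 = cos(245)*-0.7099 - sin(245)*0.9968 + -2.1
= -0.8966


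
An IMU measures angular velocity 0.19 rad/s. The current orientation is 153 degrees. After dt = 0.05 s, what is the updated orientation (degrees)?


delta_theta = w * dt = 0.19 * 0.05 = 0.0095 rad
= 0.5443 deg
theta_new = 153 + 0.5443 = 153.5443 deg


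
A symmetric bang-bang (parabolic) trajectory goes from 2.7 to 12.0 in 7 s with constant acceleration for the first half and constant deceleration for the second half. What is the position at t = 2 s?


Symmetric rest-to-rest: each phase covers (pf-p0)/2 in time T/2. 0.5*a*(T/2)^2 = (pf-p0)/2 => a = 4*(pf-p0)/T^2
a = 4*(12.0-2.7)/7^2 = 0.7592
t = 2 is in the acceleration phase (t <= T/2).
p = p0 + 0.5*a*t^2 = 2.7 + 0.5*0.7592*2^2
= 4.2184


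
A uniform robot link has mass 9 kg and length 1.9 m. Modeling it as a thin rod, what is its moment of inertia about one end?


I = (1/3) * m * L^2
= (1/3) * 9 * 1.9^2
= 0.333333 * 9 * 3.61
= 10.83 kg*m^2


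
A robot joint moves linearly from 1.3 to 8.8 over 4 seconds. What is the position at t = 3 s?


s = t/T = 3/4 = 0.75
p(t) = p0 + (pf-p0)*s
= 1.3 + (8.8 - 1.3) * 0.75
= 6.925


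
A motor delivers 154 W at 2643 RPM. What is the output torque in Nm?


omega = 2643 * 2*pi/60 = 276.7743 rad/s
tau = P / omega = 154 / 276.7743
= 0.5564 Nm


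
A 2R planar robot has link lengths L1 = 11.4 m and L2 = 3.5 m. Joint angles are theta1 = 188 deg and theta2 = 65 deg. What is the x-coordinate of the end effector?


Convert angles to radians: theta1 = 3.2812, theta2 = 1.1345
x = L1*cos(theta1) + L2*cos(theta1+theta2)
x = -11.2891 + -1.0233
x = -12.3124


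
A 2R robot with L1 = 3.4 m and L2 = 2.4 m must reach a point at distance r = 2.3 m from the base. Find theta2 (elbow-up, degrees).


cos(theta2) = (r^2 - L1^2 - L2^2) / (2*L1*L2)
cos(theta2) = (5.29 - 11.56 - 5.76) / 16.32
cos(theta2) = -0.737132
theta2 = 137.4877 degrees


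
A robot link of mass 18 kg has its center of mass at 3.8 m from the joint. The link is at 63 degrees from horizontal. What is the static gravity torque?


tau = m*g*L*cos(angle)
= 18 * 9.81 * 3.8 * cos(63 deg)
= 18 * 9.81 * 3.8 * 0.454
= 304.6294 Nm


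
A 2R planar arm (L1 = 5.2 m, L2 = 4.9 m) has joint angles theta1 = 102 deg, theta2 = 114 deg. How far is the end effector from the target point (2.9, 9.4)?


End effector via forward kinematics:
x = L1*cos(t1) + L2*cos(t1+t2) = -5.0453
y = L1*sin(t1) + L2*sin(t1+t2) = 2.2062
Distance to target:
d = sqrt((2.9 - -5.0453)^2 + (9.4 - 2.2062)^2)
= sqrt(63.1282 + 51.7505)
= 10.7181 m


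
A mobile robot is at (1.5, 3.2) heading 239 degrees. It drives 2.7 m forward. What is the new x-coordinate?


x_new = x0 + d*cos(theta)
= 1.5 + 2.7*cos(239)
= 1.5 + -1.3906
= 0.1094


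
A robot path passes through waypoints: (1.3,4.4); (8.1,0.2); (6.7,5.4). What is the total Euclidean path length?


Segment lengths:
  seg1 = sqrt((6.8)^2 + (-4.2)^2) = 7.9925
  seg2 = sqrt((-1.4)^2 + (5.2)^2) = 5.3852
Total = 13.3777


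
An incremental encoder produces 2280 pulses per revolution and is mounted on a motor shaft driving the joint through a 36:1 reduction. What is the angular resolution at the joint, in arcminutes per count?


counts per rev = 2280
effective counts at joint = 2280 * 36 = 82080
resolution = 360*60 / 82080
= 0.2632 arcmin/count


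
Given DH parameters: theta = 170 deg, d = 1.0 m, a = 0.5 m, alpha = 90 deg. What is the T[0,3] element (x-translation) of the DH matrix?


T[0,3] = a * cos(theta)
= 0.5 * cos(170 deg)
= 0.5 * -0.9848
= -0.4924


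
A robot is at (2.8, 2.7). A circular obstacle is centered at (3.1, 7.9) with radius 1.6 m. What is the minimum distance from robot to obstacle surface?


center_dist = sqrt((2.8-3.1)^2 + (2.7-7.9)^2)
= sqrt(0.09 + 27.04)
= 5.2086
min_dist = center_dist - radius = 5.2086 - 1.6 = 3.6086 m


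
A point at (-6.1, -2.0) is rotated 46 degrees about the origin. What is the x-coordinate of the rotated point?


x' = x*cos(theta) - y*sin(theta)
cos(46 deg) = 0.6947, sin(46 deg) = 0.7193
x' = -6.1 * 0.6947 - -2.0 * 0.7193
= -4.2374 - -1.4387
= -2.7987


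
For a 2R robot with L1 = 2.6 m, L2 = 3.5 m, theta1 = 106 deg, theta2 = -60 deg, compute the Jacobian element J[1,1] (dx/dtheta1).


J[1,1] = -L1*sin(t1) - L2*sin(t1+t2)
= -2.6*sin(106) - 3.5*sin(46)
= -5.017


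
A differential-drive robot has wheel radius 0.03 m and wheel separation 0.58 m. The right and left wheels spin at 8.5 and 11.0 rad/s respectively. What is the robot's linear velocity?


vR = r*wR = 0.03*8.5 = 0.255 m/s
vL = r*wL = 0.03*11.0 = 0.33 m/s
v = (vR+vL)/2 = 0.2925 m/s
omega = (vR-vL)/L = -0.1293 rad/s
linear velocity = 0.2925 m/s


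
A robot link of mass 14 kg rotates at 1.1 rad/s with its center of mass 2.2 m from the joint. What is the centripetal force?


F = m * omega^2 * r
= 14 * 1.1^2 * 2.2
= 14 * 1.21 * 2.2
= 37.268 N


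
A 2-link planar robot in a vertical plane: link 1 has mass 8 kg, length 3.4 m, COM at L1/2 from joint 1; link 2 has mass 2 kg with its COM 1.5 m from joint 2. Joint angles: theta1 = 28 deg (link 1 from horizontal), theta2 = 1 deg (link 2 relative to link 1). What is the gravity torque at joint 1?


Horizontal distance from joint 1 to link-1 COM:
  x_c1 = (L1/2)*cos(t1) = 1.7 * 0.8829 = 1.501 m
Horizontal distance from joint 1 to link-2 COM:
  x_c2 = L1*cos(t1) + Lc2*cos(t1+t2)
       = 3.4*0.8829 + 1.5*0.8746 = 4.314 m
tau1 = m1*g*x_c1 + m2*g*x_c2
     = 8*9.81*1.501 + 2*9.81*4.314
     = 117.7993 + 84.6397
     = 202.4391 Nm


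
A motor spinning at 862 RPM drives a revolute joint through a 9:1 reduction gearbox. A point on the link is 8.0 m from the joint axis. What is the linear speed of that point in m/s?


omega_motor = 862 * 2*pi/60 = 90.2684 rad/s
omega_joint = omega_motor / 9 = 10.0298 rad/s
v = omega_joint * r = 10.0298 * 8.0
= 80.2386 m/s


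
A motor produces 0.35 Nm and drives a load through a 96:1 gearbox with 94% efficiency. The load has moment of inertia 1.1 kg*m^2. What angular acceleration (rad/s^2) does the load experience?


tau_out = tau_motor * N * eta
= 0.35 * 96 * 0.94 = 31.584 Nm
alpha = tau_out / I = 31.584 / 1.1
= 28.7127 rad/s^2


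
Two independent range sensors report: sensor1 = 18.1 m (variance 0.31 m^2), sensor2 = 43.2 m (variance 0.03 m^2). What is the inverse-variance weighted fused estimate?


w1 = (1/var1) / (1/var1 + 1/var2)
   = 3.2258 / (3.2258 + 33.3333) = 0.0882
w2 = 1 - w1 = 0.9118
fused = w1*s1 + w2*s2 = 1.5971 + 39.3882
= 40.9853 m


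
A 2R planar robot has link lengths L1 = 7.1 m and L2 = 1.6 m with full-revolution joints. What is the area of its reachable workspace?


r_max = L1 + L2 = 8.7 m
r_min = |L1 - L2| = 5.5 m
Area = pi*(r_max^2 - r_min^2)
= pi*(75.69 - 30.25)
= pi * 45.44
= 142.754 m^2


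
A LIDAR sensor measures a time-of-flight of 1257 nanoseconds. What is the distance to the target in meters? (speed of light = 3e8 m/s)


tof = 1257 ns = 1.257e-06 s
dist = c * tof / 2
= 3e8 * 1.257e-06 / 2
= 188.55 m


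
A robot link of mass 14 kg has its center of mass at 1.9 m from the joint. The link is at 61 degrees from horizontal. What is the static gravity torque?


tau = m*g*L*cos(angle)
= 14 * 9.81 * 1.9 * cos(61 deg)
= 14 * 9.81 * 1.9 * 0.4848
= 126.5091 Nm


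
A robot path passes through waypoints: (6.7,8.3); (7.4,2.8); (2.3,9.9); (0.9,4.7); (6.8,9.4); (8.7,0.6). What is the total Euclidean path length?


Segment lengths:
  seg1 = sqrt((0.7)^2 + (-5.5)^2) = 5.5444
  seg2 = sqrt((-5.1)^2 + (7.1)^2) = 8.7419
  seg3 = sqrt((-1.4)^2 + (-5.2)^2) = 5.3852
  seg4 = sqrt((5.9)^2 + (4.7)^2) = 7.5432
  seg5 = sqrt((1.9)^2 + (-8.8)^2) = 9.0028
Total = 36.2174


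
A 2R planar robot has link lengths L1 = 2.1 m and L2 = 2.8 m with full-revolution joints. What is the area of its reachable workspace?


r_max = L1 + L2 = 4.9 m
r_min = |L1 - L2| = 0.7 m
Area = pi*(r_max^2 - r_min^2)
= pi*(24.01 - 0.49)
= pi * 23.52
= 73.8903 m^2


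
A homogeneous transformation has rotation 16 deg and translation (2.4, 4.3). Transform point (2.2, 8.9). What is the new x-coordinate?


x' = cos(theta)*px - sin(theta)*py + tx
= 0.9613*2.2 - 0.2756*8.9 + 2.4
= 2.0616


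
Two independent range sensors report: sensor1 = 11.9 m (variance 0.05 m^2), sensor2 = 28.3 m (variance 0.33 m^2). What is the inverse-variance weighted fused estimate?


w1 = (1/var1) / (1/var1 + 1/var2)
   = 20.0 / (20.0 + 3.0303) = 0.8684
w2 = 1 - w1 = 0.1316
fused = w1*s1 + w2*s2 = 10.3342 + 3.7237
= 14.0579 m


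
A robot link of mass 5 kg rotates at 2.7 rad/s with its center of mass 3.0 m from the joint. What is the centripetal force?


F = m * omega^2 * r
= 5 * 2.7^2 * 3.0
= 5 * 7.29 * 3.0
= 109.35 N


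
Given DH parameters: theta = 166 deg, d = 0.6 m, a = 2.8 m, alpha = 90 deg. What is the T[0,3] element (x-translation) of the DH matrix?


T[0,3] = a * cos(theta)
= 2.8 * cos(166 deg)
= 2.8 * -0.9703
= -2.7168


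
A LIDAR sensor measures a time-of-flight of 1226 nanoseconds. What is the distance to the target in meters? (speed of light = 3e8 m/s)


tof = 1226 ns = 1.226e-06 s
dist = c * tof / 2
= 3e8 * 1.226e-06 / 2
= 183.9 m


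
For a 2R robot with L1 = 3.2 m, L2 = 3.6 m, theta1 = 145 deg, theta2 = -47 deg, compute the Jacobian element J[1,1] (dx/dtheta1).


J[1,1] = -L1*sin(t1) - L2*sin(t1+t2)
= -3.2*sin(145) - 3.6*sin(98)
= -5.4004


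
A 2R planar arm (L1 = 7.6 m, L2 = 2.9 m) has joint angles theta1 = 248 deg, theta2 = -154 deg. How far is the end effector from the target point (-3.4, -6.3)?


End effector via forward kinematics:
x = L1*cos(t1) + L2*cos(t1+t2) = -3.0493
y = L1*sin(t1) + L2*sin(t1+t2) = -4.1537
Distance to target:
d = sqrt((-3.4 - -3.0493)^2 + (-6.3 - -4.1537)^2)
= sqrt(0.123 + 4.6068)
= 2.1748 m


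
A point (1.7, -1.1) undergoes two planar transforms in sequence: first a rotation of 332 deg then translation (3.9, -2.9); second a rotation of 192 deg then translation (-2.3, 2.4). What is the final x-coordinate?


After transform 1:
x1 = cos(332)*1.7 - sin(332)*-1.1 + 3.9 = 4.8846
y1 = sin(332)*1.7 + cos(332)*-1.1 + -2.9 = -4.6693
After transform 2:
x2 = cos(192)*4.8846 - sin(192)*-4.6693 + -2.3
= -8.0487


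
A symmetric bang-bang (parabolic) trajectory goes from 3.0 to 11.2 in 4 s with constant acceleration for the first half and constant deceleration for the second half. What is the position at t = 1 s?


Symmetric rest-to-rest: each phase covers (pf-p0)/2 in time T/2. 0.5*a*(T/2)^2 = (pf-p0)/2 => a = 4*(pf-p0)/T^2
a = 4*(11.2-3.0)/4^2 = 2.05
t = 1 is in the acceleration phase (t <= T/2).
p = p0 + 0.5*a*t^2 = 3.0 + 0.5*2.05*1^2
= 4.025


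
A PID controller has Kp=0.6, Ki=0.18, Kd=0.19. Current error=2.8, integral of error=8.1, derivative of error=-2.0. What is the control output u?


u = Kp*e + Ki*int(e) + Kd*de/dt
= 0.6*2.8 + 0.18*8.1 + 0.19*(-2.0)
= 1.68 + 1.458 + -0.38
= 2.758


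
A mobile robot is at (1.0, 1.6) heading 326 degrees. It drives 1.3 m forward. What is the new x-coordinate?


x_new = x0 + d*cos(theta)
= 1.0 + 1.3*cos(326)
= 1.0 + 1.0777
= 2.0777


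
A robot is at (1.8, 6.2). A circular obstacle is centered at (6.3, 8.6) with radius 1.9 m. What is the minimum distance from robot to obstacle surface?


center_dist = sqrt((1.8-6.3)^2 + (6.2-8.6)^2)
= sqrt(20.25 + 5.76)
= 5.1
min_dist = center_dist - radius = 5.1 - 1.9 = 3.2 m


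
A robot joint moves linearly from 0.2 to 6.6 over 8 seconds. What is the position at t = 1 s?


s = t/T = 1/8 = 0.125
p(t) = p0 + (pf-p0)*s
= 0.2 + (6.6 - 0.2) * 0.125
= 1.0


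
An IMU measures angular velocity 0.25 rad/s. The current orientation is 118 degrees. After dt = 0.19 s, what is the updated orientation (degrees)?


delta_theta = w * dt = 0.25 * 0.19 = 0.0475 rad
= 2.7215 deg
theta_new = 118 + 2.7215 = 120.7215 deg


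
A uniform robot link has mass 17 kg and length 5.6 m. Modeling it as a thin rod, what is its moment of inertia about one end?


I = (1/3) * m * L^2
= (1/3) * 17 * 5.6^2
= 0.333333 * 17 * 31.36
= 177.7067 kg*m^2


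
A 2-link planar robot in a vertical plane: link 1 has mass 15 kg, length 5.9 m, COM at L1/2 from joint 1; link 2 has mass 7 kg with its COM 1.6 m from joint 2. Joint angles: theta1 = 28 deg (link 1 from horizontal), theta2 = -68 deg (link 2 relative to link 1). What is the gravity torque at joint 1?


Horizontal distance from joint 1 to link-1 COM:
  x_c1 = (L1/2)*cos(t1) = 2.95 * 0.8829 = 2.6047 m
Horizontal distance from joint 1 to link-2 COM:
  x_c2 = L1*cos(t1) + Lc2*cos(t1+t2)
       = 5.9*0.8829 + 1.6*0.766 = 6.4351 m
tau1 = m1*g*x_c1 + m2*g*x_c2
     = 15*9.81*2.6047 + 7*9.81*6.4351
     = 383.2809 + 441.8957
     = 825.1766 Nm


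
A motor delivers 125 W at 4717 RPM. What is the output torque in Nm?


omega = 4717 * 2*pi/60 = 493.9631 rad/s
tau = P / omega = 125 / 493.9631
= 0.2531 Nm


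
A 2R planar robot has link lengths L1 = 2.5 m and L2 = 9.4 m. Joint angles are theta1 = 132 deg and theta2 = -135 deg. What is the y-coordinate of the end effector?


Convert angles to radians: theta1 = 2.3038, theta2 = -2.3562
y = L1*sin(theta1) + L2*sin(theta1+theta2)
y = 1.8579 + -0.492
y = 1.3659


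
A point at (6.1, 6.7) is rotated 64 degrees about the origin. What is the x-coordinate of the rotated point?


x' = x*cos(theta) - y*sin(theta)
cos(64 deg) = 0.4384, sin(64 deg) = 0.8988
x' = 6.1 * 0.4384 - 6.7 * 0.8988
= 2.6741 - 6.0219
= -3.3479


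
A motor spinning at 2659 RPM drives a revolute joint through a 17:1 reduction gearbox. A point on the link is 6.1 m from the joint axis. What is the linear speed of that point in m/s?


omega_motor = 2659 * 2*pi/60 = 278.4498 rad/s
omega_joint = omega_motor / 17 = 16.3794 rad/s
v = omega_joint * r = 16.3794 * 6.1
= 99.9144 m/s


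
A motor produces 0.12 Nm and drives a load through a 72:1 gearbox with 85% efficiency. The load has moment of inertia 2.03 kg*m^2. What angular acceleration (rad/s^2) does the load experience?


tau_out = tau_motor * N * eta
= 0.12 * 72 * 0.85 = 7.344 Nm
alpha = tau_out / I = 7.344 / 2.03
= 3.6177 rad/s^2


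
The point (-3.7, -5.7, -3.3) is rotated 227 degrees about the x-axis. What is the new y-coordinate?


Rotation about x-axis: y' = y*cos(theta) - z*sin(theta)
= -5.7 * -0.682 - -3.3 * -0.7314
= 1.4739


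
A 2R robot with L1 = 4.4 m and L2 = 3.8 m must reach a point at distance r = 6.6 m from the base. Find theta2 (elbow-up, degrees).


cos(theta2) = (r^2 - L1^2 - L2^2) / (2*L1*L2)
cos(theta2) = (43.56 - 19.36 - 14.44) / 33.44
cos(theta2) = 0.291866
theta2 = 73.0303 degrees


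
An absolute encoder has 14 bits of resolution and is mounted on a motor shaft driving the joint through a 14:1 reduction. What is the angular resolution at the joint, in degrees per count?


counts = 2^14 = 16384
effective counts at joint = 16384 * 14 = 229376
resolution = 360 / 229376
= 0.0016 deg/count


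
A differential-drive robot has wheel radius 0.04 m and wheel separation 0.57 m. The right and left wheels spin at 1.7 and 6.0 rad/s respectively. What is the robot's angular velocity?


vR = r*wR = 0.04*1.7 = 0.068 m/s
vL = r*wL = 0.04*6.0 = 0.24 m/s
v = (vR+vL)/2 = 0.154 m/s
omega = (vR-vL)/L = -0.3018 rad/s
angular velocity = -0.3018 rad/s


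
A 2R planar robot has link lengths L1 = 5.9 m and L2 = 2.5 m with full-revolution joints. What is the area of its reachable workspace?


r_max = L1 + L2 = 8.4 m
r_min = |L1 - L2| = 3.4 m
Area = pi*(r_max^2 - r_min^2)
= pi*(70.56 - 11.56)
= pi * 59.0
= 185.354 m^2


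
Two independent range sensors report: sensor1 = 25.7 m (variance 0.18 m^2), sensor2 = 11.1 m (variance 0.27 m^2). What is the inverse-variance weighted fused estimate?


w1 = (1/var1) / (1/var1 + 1/var2)
   = 5.5556 / (5.5556 + 3.7037) = 0.6
w2 = 1 - w1 = 0.4
fused = w1*s1 + w2*s2 = 15.42 + 4.44
= 19.86 m


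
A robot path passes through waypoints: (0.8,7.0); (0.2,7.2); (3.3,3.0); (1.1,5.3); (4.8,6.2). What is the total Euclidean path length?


Segment lengths:
  seg1 = sqrt((-0.6)^2 + (0.2)^2) = 0.6325
  seg2 = sqrt((3.1)^2 + (-4.2)^2) = 5.2202
  seg3 = sqrt((-2.2)^2 + (2.3)^2) = 3.1828
  seg4 = sqrt((3.7)^2 + (0.9)^2) = 3.8079
Total = 12.8433


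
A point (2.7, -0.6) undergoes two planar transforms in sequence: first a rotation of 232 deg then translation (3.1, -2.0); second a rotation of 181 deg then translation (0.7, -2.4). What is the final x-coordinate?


After transform 1:
x1 = cos(232)*2.7 - sin(232)*-0.6 + 3.1 = 0.9649
y1 = sin(232)*2.7 + cos(232)*-0.6 + -2.0 = -3.7582
After transform 2:
x2 = cos(181)*0.9649 - sin(181)*-3.7582 + 0.7
= -0.3304


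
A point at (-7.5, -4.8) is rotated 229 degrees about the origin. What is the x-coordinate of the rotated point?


x' = x*cos(theta) - y*sin(theta)
cos(229 deg) = -0.6561, sin(229 deg) = -0.7547
x' = -7.5 * -0.6561 - -4.8 * -0.7547
= 4.9204 - 3.6226
= 1.2978


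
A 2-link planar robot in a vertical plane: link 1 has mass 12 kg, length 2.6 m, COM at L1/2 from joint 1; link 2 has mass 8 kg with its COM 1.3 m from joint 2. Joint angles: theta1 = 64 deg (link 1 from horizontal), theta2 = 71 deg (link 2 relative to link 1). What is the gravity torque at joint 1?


Horizontal distance from joint 1 to link-1 COM:
  x_c1 = (L1/2)*cos(t1) = 1.3 * 0.4384 = 0.5699 m
Horizontal distance from joint 1 to link-2 COM:
  x_c2 = L1*cos(t1) + Lc2*cos(t1+t2)
       = 2.6*0.4384 + 1.3*-0.7071 = 0.2205 m
tau1 = m1*g*x_c1 + m2*g*x_c2
     = 12*9.81*0.5699 + 8*9.81*0.2205
     = 67.0866 + 17.3069
     = 84.3935 Nm


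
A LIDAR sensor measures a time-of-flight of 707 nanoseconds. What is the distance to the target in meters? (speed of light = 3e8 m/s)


tof = 707 ns = 7.07e-07 s
dist = c * tof / 2
= 3e8 * 7.07e-07 / 2
= 106.05 m


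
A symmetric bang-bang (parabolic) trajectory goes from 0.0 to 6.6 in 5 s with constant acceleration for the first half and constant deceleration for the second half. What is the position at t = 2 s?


Symmetric rest-to-rest: each phase covers (pf-p0)/2 in time T/2. 0.5*a*(T/2)^2 = (pf-p0)/2 => a = 4*(pf-p0)/T^2
a = 4*(6.6-0.0)/5^2 = 1.056
t = 2 is in the acceleration phase (t <= T/2).
p = p0 + 0.5*a*t^2 = 0.0 + 0.5*1.056*2^2
= 2.112


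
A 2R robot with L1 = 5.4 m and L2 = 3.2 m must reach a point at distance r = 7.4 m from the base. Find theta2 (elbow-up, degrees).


cos(theta2) = (r^2 - L1^2 - L2^2) / (2*L1*L2)
cos(theta2) = (54.76 - 29.16 - 10.24) / 34.56
cos(theta2) = 0.444444
theta2 = 63.6122 degrees


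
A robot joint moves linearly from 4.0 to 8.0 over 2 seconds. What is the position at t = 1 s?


s = t/T = 1/2 = 0.5
p(t) = p0 + (pf-p0)*s
= 4.0 + (8.0 - 4.0) * 0.5
= 6.0


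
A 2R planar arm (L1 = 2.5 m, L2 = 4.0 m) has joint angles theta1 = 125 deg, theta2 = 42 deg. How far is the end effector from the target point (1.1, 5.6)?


End effector via forward kinematics:
x = L1*cos(t1) + L2*cos(t1+t2) = -5.3314
y = L1*sin(t1) + L2*sin(t1+t2) = 2.9477
Distance to target:
d = sqrt((1.1 - -5.3314)^2 + (5.6 - 2.9477)^2)
= sqrt(41.3632 + 7.0348)
= 6.9569 m


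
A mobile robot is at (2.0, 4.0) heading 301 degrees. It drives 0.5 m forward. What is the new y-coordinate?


y_new = y0 + d*sin(theta)
= 4.0 + 0.5*sin(301)
= 4.0 + -0.4286
= 3.5714


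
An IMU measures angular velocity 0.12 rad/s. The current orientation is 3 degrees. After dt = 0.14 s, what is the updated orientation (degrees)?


delta_theta = w * dt = 0.12 * 0.14 = 0.0168 rad
= 0.9626 deg
theta_new = 3 + 0.9626 = 3.9626 deg


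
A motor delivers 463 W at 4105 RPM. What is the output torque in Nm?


omega = 4105 * 2*pi/60 = 429.8746 rad/s
tau = P / omega = 463 / 429.8746
= 1.0771 Nm


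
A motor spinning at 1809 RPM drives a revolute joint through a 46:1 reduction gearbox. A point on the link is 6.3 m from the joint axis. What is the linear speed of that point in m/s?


omega_motor = 1809 * 2*pi/60 = 189.438 rad/s
omega_joint = omega_motor / 46 = 4.1182 rad/s
v = omega_joint * r = 4.1182 * 6.3
= 25.9448 m/s


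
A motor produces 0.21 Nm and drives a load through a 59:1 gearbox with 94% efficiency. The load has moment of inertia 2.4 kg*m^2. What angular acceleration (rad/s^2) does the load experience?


tau_out = tau_motor * N * eta
= 0.21 * 59 * 0.94 = 11.6466 Nm
alpha = tau_out / I = 11.6466 / 2.4
= 4.8527 rad/s^2


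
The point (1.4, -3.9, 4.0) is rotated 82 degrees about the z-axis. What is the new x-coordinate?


Rotation about z-axis: x' = x*cos(theta) - y*sin(theta)
= 1.4 * 0.1392 - -3.9 * 0.9903
= 4.0569


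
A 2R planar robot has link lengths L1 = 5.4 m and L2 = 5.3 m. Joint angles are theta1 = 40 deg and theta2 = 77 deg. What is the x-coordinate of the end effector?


Convert angles to radians: theta1 = 0.6981, theta2 = 1.3439
x = L1*cos(theta1) + L2*cos(theta1+theta2)
x = 4.1366 + -2.4061
x = 1.7305


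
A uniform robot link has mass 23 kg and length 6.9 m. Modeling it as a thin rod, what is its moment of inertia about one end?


I = (1/3) * m * L^2
= (1/3) * 23 * 6.9^2
= 0.333333 * 23 * 47.61
= 365.01 kg*m^2


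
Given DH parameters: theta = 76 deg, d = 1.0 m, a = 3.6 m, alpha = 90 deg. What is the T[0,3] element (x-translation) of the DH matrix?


T[0,3] = a * cos(theta)
= 3.6 * cos(76 deg)
= 3.6 * 0.2419
= 0.8709


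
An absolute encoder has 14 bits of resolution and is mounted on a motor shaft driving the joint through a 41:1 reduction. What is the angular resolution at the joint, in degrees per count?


counts = 2^14 = 16384
effective counts at joint = 16384 * 41 = 671744
resolution = 360 / 671744
= 5.3592e-04 deg/count


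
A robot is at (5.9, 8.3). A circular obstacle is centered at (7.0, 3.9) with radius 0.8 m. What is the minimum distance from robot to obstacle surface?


center_dist = sqrt((5.9-7.0)^2 + (8.3-3.9)^2)
= sqrt(1.21 + 19.36)
= 4.5354
min_dist = center_dist - radius = 4.5354 - 0.8 = 3.7354 m


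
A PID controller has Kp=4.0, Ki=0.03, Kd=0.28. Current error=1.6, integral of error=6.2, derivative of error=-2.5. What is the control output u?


u = Kp*e + Ki*int(e) + Kd*de/dt
= 4.0*1.6 + 0.03*6.2 + 0.28*(-2.5)
= 6.4 + 0.186 + -0.7
= 5.886


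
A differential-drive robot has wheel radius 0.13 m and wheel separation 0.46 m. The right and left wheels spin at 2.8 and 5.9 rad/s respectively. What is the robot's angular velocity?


vR = r*wR = 0.13*2.8 = 0.364 m/s
vL = r*wL = 0.13*5.9 = 0.767 m/s
v = (vR+vL)/2 = 0.5655 m/s
omega = (vR-vL)/L = -0.8761 rad/s
angular velocity = -0.8761 rad/s


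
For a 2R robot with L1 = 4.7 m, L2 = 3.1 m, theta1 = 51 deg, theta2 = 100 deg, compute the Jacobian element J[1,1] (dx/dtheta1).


J[1,1] = -L1*sin(t1) - L2*sin(t1+t2)
= -4.7*sin(51) - 3.1*sin(151)
= -5.1555


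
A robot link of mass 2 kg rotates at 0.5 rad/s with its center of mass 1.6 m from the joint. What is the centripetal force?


F = m * omega^2 * r
= 2 * 0.5^2 * 1.6
= 2 * 0.25 * 1.6
= 0.8 N


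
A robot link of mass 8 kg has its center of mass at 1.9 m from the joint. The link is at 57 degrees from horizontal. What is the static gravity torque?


tau = m*g*L*cos(angle)
= 8 * 9.81 * 1.9 * cos(57 deg)
= 8 * 9.81 * 1.9 * 0.5446
= 81.2122 Nm


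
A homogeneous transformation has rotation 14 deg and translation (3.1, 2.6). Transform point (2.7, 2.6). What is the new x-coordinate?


x' = cos(theta)*px - sin(theta)*py + tx
= 0.9703*2.7 - 0.2419*2.6 + 3.1
= 5.0908


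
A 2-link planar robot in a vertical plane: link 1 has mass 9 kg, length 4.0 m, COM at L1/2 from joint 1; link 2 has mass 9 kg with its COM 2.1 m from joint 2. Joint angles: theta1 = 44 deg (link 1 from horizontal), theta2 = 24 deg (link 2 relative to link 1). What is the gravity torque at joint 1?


Horizontal distance from joint 1 to link-1 COM:
  x_c1 = (L1/2)*cos(t1) = 2.0 * 0.7193 = 1.4387 m
Horizontal distance from joint 1 to link-2 COM:
  x_c2 = L1*cos(t1) + Lc2*cos(t1+t2)
       = 4.0*0.7193 + 2.1*0.3746 = 3.664 m
tau1 = m1*g*x_c1 + m2*g*x_c2
     = 9*9.81*1.4387 + 9*9.81*3.664
     = 127.021 + 323.4975
     = 450.5185 Nm


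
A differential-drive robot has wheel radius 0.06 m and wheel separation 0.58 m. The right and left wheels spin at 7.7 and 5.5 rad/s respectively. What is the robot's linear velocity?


vR = r*wR = 0.06*7.7 = 0.462 m/s
vL = r*wL = 0.06*5.5 = 0.33 m/s
v = (vR+vL)/2 = 0.396 m/s
omega = (vR-vL)/L = 0.2276 rad/s
linear velocity = 0.396 m/s


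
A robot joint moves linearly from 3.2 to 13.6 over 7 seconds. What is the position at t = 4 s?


s = t/T = 4/7 = 0.5714
p(t) = p0 + (pf-p0)*s
= 3.2 + (13.6 - 3.2) * 0.5714
= 9.1429


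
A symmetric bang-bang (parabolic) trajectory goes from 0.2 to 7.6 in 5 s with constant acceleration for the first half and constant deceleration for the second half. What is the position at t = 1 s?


Symmetric rest-to-rest: each phase covers (pf-p0)/2 in time T/2. 0.5*a*(T/2)^2 = (pf-p0)/2 => a = 4*(pf-p0)/T^2
a = 4*(7.6-0.2)/5^2 = 1.184
t = 1 is in the acceleration phase (t <= T/2).
p = p0 + 0.5*a*t^2 = 0.2 + 0.5*1.184*1^2
= 0.792


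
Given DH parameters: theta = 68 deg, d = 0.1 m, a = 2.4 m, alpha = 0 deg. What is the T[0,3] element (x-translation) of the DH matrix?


T[0,3] = a * cos(theta)
= 2.4 * cos(68 deg)
= 2.4 * 0.3746
= 0.8991


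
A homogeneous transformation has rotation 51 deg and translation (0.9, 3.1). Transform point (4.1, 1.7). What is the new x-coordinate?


x' = cos(theta)*px - sin(theta)*py + tx
= 0.6293*4.1 - 0.7771*1.7 + 0.9
= 2.1591


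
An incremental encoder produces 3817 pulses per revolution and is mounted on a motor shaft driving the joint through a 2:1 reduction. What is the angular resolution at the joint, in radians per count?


counts per rev = 3817
effective counts at joint = 3817 * 2 = 7634
resolution = 2*pi / 7634
= 8.2305e-04 rad/count


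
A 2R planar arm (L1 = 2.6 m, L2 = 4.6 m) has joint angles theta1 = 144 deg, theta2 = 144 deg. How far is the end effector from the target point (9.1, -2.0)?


End effector via forward kinematics:
x = L1*cos(t1) + L2*cos(t1+t2) = -0.682
y = L1*sin(t1) + L2*sin(t1+t2) = -2.8466
Distance to target:
d = sqrt((9.1 - -0.682)^2 + (-2.0 - -2.8466)^2)
= sqrt(95.6869 + 0.7168)
= 9.8185 m


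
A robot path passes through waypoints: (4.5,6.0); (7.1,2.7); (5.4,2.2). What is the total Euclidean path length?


Segment lengths:
  seg1 = sqrt((2.6)^2 + (-3.3)^2) = 4.2012
  seg2 = sqrt((-1.7)^2 + (-0.5)^2) = 1.772
Total = 5.9732


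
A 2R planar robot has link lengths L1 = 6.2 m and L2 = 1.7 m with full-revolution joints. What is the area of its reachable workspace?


r_max = L1 + L2 = 7.9 m
r_min = |L1 - L2| = 4.5 m
Area = pi*(r_max^2 - r_min^2)
= pi*(62.41 - 20.25)
= pi * 42.16
= 132.4495 m^2


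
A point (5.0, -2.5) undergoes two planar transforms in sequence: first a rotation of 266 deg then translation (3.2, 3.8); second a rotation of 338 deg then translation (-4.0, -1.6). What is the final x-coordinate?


After transform 1:
x1 = cos(266)*5.0 - sin(266)*-2.5 + 3.2 = 0.3573
y1 = sin(266)*5.0 + cos(266)*-2.5 + 3.8 = -1.0134
After transform 2:
x2 = cos(338)*0.3573 - sin(338)*-1.0134 + -4.0
= -4.0483


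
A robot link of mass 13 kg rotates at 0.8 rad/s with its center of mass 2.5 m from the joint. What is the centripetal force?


F = m * omega^2 * r
= 13 * 0.8^2 * 2.5
= 13 * 0.64 * 2.5
= 20.8 N


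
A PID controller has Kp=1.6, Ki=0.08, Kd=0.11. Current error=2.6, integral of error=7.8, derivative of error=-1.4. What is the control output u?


u = Kp*e + Ki*int(e) + Kd*de/dt
= 1.6*2.6 + 0.08*7.8 + 0.11*(-1.4)
= 4.16 + 0.624 + -0.154
= 4.63


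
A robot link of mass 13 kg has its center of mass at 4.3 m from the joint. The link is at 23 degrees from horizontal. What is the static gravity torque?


tau = m*g*L*cos(angle)
= 13 * 9.81 * 4.3 * cos(23 deg)
= 13 * 9.81 * 4.3 * 0.9205
= 504.7855 Nm


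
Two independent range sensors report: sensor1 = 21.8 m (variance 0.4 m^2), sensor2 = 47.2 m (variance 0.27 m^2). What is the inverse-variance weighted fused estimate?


w1 = (1/var1) / (1/var1 + 1/var2)
   = 2.5 / (2.5 + 3.7037) = 0.403
w2 = 1 - w1 = 0.597
fused = w1*s1 + w2*s2 = 8.7851 + 28.1791
= 36.9642 m


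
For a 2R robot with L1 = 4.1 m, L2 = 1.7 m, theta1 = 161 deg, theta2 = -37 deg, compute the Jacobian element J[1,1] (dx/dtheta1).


J[1,1] = -L1*sin(t1) - L2*sin(t1+t2)
= -4.1*sin(161) - 1.7*sin(124)
= -2.7442


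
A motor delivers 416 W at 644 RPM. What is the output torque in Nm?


omega = 644 * 2*pi/60 = 67.4395 rad/s
tau = P / omega = 416 / 67.4395
= 6.1685 Nm


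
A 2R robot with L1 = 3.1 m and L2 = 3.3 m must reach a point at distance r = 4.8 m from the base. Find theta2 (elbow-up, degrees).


cos(theta2) = (r^2 - L1^2 - L2^2) / (2*L1*L2)
cos(theta2) = (23.04 - 9.61 - 10.89) / 20.46
cos(theta2) = 0.124145
theta2 = 82.8686 degrees


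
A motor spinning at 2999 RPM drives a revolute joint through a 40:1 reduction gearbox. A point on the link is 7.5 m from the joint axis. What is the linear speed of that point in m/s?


omega_motor = 2999 * 2*pi/60 = 314.0545 rad/s
omega_joint = omega_motor / 40 = 7.8514 rad/s
v = omega_joint * r = 7.8514 * 7.5
= 58.8852 m/s


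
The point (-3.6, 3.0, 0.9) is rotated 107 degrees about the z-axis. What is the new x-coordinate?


Rotation about z-axis: x' = x*cos(theta) - y*sin(theta)
= -3.6 * -0.2924 - 3.0 * 0.9563
= -1.8164


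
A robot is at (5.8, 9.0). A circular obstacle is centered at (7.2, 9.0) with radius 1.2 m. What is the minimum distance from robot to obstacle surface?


center_dist = sqrt((5.8-7.2)^2 + (9.0-9.0)^2)
= sqrt(1.96 + 0.0)
= 1.4
min_dist = center_dist - radius = 1.4 - 1.2 = 0.2 m


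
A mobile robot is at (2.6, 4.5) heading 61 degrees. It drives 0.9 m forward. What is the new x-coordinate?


x_new = x0 + d*cos(theta)
= 2.6 + 0.9*cos(61)
= 2.6 + 0.4363
= 3.0363


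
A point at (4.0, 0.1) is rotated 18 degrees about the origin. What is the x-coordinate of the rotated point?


x' = x*cos(theta) - y*sin(theta)
cos(18 deg) = 0.9511, sin(18 deg) = 0.309
x' = 4.0 * 0.9511 - 0.1 * 0.309
= 3.8042 - 0.0309
= 3.7733


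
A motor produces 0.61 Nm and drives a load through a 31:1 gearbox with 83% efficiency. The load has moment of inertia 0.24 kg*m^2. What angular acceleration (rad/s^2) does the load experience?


tau_out = tau_motor * N * eta
= 0.61 * 31 * 0.83 = 15.6953 Nm
alpha = tau_out / I = 15.6953 / 0.24
= 65.3971 rad/s^2


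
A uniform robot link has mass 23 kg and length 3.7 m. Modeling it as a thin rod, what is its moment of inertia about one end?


I = (1/3) * m * L^2
= (1/3) * 23 * 3.7^2
= 0.333333 * 23 * 13.69
= 104.9567 kg*m^2


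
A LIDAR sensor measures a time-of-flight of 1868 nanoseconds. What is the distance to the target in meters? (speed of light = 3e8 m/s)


tof = 1868 ns = 1.868e-06 s
dist = c * tof / 2
= 3e8 * 1.868e-06 / 2
= 280.2 m


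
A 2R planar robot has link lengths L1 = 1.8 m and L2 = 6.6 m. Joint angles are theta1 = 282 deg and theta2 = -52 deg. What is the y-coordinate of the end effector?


Convert angles to radians: theta1 = 4.9218, theta2 = -0.9076
y = L1*sin(theta1) + L2*sin(theta1+theta2)
y = -1.7607 + -5.0559
y = -6.8166


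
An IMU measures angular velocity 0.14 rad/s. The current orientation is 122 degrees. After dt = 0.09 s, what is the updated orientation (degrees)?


delta_theta = w * dt = 0.14 * 0.09 = 0.0126 rad
= 0.7219 deg
theta_new = 122 + 0.7219 = 122.7219 deg


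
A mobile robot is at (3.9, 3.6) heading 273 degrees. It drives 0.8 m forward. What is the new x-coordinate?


x_new = x0 + d*cos(theta)
= 3.9 + 0.8*cos(273)
= 3.9 + 0.0419
= 3.9419


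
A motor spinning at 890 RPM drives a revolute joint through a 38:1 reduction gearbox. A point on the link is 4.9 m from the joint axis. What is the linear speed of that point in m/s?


omega_motor = 890 * 2*pi/60 = 93.2006 rad/s
omega_joint = omega_motor / 38 = 2.4526 rad/s
v = omega_joint * r = 2.4526 * 4.9
= 12.018 m/s


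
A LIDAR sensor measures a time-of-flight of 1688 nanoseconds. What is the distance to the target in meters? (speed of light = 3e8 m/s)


tof = 1688 ns = 1.688e-06 s
dist = c * tof / 2
= 3e8 * 1.688e-06 / 2
= 253.2 m


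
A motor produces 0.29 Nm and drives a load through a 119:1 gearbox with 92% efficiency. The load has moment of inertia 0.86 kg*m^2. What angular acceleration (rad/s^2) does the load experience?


tau_out = tau_motor * N * eta
= 0.29 * 119 * 0.92 = 31.7492 Nm
alpha = tau_out / I = 31.7492 / 0.86
= 36.9177 rad/s^2


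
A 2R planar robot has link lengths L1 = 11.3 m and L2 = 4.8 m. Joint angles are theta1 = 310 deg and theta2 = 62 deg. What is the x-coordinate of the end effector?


Convert angles to radians: theta1 = 5.4105, theta2 = 1.0821
x = L1*cos(theta1) + L2*cos(theta1+theta2)
x = 7.2635 + 4.6951
x = 11.9586


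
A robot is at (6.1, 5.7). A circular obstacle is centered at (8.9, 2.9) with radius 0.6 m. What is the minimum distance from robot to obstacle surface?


center_dist = sqrt((6.1-8.9)^2 + (5.7-2.9)^2)
= sqrt(7.84 + 7.84)
= 3.9598
min_dist = center_dist - radius = 3.9598 - 0.6 = 3.3598 m


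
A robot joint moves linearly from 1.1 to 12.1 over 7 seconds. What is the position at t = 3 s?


s = t/T = 3/7 = 0.4286
p(t) = p0 + (pf-p0)*s
= 1.1 + (12.1 - 1.1) * 0.4286
= 5.8143


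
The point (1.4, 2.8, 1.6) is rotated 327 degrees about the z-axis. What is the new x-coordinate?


Rotation about z-axis: x' = x*cos(theta) - y*sin(theta)
= 1.4 * 0.8387 - 2.8 * -0.5446
= 2.6991


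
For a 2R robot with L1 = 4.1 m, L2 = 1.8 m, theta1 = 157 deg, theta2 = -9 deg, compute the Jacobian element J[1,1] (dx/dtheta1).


J[1,1] = -L1*sin(t1) - L2*sin(t1+t2)
= -4.1*sin(157) - 1.8*sin(148)
= -2.5559


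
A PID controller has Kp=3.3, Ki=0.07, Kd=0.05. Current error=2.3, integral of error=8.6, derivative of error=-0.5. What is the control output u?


u = Kp*e + Ki*int(e) + Kd*de/dt
= 3.3*2.3 + 0.07*8.6 + 0.05*(-0.5)
= 7.59 + 0.602 + -0.025
= 8.167


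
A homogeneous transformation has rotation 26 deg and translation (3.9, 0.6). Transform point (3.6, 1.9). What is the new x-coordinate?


x' = cos(theta)*px - sin(theta)*py + tx
= 0.8988*3.6 - 0.4384*1.9 + 3.9
= 6.3028


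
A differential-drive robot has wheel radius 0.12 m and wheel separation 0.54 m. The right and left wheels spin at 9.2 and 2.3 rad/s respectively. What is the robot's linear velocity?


vR = r*wR = 0.12*9.2 = 1.104 m/s
vL = r*wL = 0.12*2.3 = 0.276 m/s
v = (vR+vL)/2 = 0.69 m/s
omega = (vR-vL)/L = 1.5333 rad/s
linear velocity = 0.69 m/s


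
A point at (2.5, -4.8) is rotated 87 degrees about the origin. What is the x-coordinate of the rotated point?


x' = x*cos(theta) - y*sin(theta)
cos(87 deg) = 0.0523, sin(87 deg) = 0.9986
x' = 2.5 * 0.0523 - -4.8 * 0.9986
= 0.1308 - -4.7934
= 4.9243


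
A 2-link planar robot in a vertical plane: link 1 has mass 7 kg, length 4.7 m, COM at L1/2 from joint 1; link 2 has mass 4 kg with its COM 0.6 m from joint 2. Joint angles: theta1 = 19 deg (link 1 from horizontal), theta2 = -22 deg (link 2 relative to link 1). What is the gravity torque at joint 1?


Horizontal distance from joint 1 to link-1 COM:
  x_c1 = (L1/2)*cos(t1) = 2.35 * 0.9455 = 2.222 m
Horizontal distance from joint 1 to link-2 COM:
  x_c2 = L1*cos(t1) + Lc2*cos(t1+t2)
       = 4.7*0.9455 + 0.6*0.9986 = 5.0431 m
tau1 = m1*g*x_c1 + m2*g*x_c2
     = 7*9.81*2.222 + 4*9.81*5.0431
     = 152.5826 + 197.8918
     = 350.4744 Nm


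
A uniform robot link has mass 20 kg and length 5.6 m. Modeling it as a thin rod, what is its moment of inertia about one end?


I = (1/3) * m * L^2
= (1/3) * 20 * 5.6^2
= 0.333333 * 20 * 31.36
= 209.0667 kg*m^2


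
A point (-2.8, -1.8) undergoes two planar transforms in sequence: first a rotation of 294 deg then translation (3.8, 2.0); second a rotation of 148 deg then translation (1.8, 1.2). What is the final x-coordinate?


After transform 1:
x1 = cos(294)*-2.8 - sin(294)*-1.8 + 3.8 = 1.0168
y1 = sin(294)*-2.8 + cos(294)*-1.8 + 2.0 = 3.8258
After transform 2:
x2 = cos(148)*1.0168 - sin(148)*3.8258 + 1.8
= -1.0896


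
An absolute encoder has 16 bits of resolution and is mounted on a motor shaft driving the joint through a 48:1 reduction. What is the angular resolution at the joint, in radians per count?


counts = 2^16 = 65536
effective counts at joint = 65536 * 48 = 3145728
resolution = 2*pi / 3145728
= 1.9974e-06 rad/count


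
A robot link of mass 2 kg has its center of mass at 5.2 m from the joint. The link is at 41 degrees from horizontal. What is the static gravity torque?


tau = m*g*L*cos(angle)
= 2 * 9.81 * 5.2 * cos(41 deg)
= 2 * 9.81 * 5.2 * 0.7547
= 76.9985 Nm


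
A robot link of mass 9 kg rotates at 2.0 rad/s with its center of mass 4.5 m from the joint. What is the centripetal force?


F = m * omega^2 * r
= 9 * 2.0^2 * 4.5
= 9 * 4.0 * 4.5
= 162.0 N


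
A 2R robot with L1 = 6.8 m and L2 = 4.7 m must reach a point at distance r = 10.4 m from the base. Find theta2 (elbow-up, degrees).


cos(theta2) = (r^2 - L1^2 - L2^2) / (2*L1*L2)
cos(theta2) = (108.16 - 46.24 - 22.09) / 63.92
cos(theta2) = 0.623123
theta2 = 51.4555 degrees


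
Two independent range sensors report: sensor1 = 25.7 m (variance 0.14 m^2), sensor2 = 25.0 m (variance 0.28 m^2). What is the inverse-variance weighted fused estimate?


w1 = (1/var1) / (1/var1 + 1/var2)
   = 7.1429 / (7.1429 + 3.5714) = 0.6667
w2 = 1 - w1 = 0.3333
fused = w1*s1 + w2*s2 = 17.1333 + 8.3333
= 25.4667 m


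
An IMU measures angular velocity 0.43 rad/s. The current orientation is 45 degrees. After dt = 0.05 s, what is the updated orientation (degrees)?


delta_theta = w * dt = 0.43 * 0.05 = 0.0215 rad
= 1.2319 deg
theta_new = 45 + 1.2319 = 46.2319 deg


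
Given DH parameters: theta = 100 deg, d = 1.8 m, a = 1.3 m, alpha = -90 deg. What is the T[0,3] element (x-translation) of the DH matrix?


T[0,3] = a * cos(theta)
= 1.3 * cos(100 deg)
= 1.3 * -0.1736
= -0.2257


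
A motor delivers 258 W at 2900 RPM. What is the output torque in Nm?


omega = 2900 * 2*pi/60 = 303.6873 rad/s
tau = P / omega = 258 / 303.6873
= 0.8496 Nm


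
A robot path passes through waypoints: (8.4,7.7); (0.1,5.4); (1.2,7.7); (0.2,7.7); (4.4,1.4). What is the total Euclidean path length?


Segment lengths:
  seg1 = sqrt((-8.3)^2 + (-2.3)^2) = 8.6128
  seg2 = sqrt((1.1)^2 + (2.3)^2) = 2.5495
  seg3 = sqrt((-1.0)^2 + (0.0)^2) = 1.0
  seg4 = sqrt((4.2)^2 + (-6.3)^2) = 7.5717
Total = 19.7339
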